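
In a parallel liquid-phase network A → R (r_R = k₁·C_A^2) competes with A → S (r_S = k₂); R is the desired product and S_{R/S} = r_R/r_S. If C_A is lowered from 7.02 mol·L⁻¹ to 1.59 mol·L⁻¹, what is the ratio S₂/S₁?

S_{R/S} = (k₁/k₂)·C_A^2, so S₂/S₁ = (C_{A,2}/C_{A,1})^2.
= (1.59/7.02)^2 = (0.2265)^2 = 0.0513.

0.0513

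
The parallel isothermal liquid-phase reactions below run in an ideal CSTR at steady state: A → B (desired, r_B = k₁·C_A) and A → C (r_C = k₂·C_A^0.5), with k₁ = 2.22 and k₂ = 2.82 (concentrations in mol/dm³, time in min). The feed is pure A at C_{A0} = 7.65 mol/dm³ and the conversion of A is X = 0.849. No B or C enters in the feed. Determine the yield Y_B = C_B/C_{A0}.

0.389

Exit C_A = C_{A0}(1−X) = 7.65×0.151 = 1.155 mol/dm³.
A CSTR operates uniformly at the exit composition, giving r_B = 2.564 and r_C = 3.031 (each k·C_A^n at C_A = 1.155).
Fraction of consumed A going to B: r_B/(r_B+r_C) = 0.4583.
C_B = 0.4583·C_{A0}·X = 0.4583×7.65×0.849 = 2.98 mol/dm³; Y_B = C_B/C_{A0} = 0.389.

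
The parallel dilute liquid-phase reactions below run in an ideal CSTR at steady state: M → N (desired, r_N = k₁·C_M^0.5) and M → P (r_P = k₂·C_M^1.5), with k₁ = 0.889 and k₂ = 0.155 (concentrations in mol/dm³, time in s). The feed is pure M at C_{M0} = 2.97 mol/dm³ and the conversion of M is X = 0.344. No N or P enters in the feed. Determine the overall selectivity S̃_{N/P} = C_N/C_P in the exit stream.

2.94

Exit C_M = C_{M0}(1−X) = 2.97×0.656 = 1.948 mol/dm³.
Rates in a CSTR are evaluated at the outlet concentration: r_N = 0.889×1.948^0.5 = 1.241, r_P = 0.155×1.948^1.5 = 0.4215.
Overall selectivity = C_N/C_P = r_Nτ/(r_Pτ) = r_N/r_P = 2.94.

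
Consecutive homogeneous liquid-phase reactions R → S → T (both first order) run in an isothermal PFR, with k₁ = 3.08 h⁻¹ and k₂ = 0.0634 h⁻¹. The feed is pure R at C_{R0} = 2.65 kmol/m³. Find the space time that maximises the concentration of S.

1.29 h

The intermediate peaks when r₁ = r₂, i.e. k₁e^(−k₁τ) = k₂e^(−k₂τ), giving τ_opt = ln(k₂/k₁)/(k₂−k₁).
= ln(0.0634/3.08)/(0.0634−3.08) = ln(0.02058)/-3.017 = -3.883/-3.017 = 1.29 h.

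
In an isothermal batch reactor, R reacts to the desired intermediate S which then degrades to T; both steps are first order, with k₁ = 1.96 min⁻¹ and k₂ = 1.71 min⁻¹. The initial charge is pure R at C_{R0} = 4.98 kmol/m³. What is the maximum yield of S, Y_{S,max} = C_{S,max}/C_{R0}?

0.393

For a first-order series the maximum intermediate yield is C_{S,max}/C_{R0} = (k₁/k₂)^[k₂/(k₂−k₁)].
= (1.96/1.71)^(1.71/(1.71−1.96)) = (1.146)^(-6.840) = 0.3932.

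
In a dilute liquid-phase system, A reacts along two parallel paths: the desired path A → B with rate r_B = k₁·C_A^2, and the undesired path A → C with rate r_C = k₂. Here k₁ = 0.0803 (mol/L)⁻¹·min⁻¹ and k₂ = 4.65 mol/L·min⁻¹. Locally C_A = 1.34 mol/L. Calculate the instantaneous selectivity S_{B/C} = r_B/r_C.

0.0310

S_{B/C} = r_B/r_C = (k₁·C_A^2)/(k₂) = (k₁/k₂)·C_A^2.
= (0.0803×1.340^2) / (4.65) = 0.1442/4.650 = 0.0310.
Since the desired path is higher order in A, keeping C_A high (PFR or concentrated feed) favours B.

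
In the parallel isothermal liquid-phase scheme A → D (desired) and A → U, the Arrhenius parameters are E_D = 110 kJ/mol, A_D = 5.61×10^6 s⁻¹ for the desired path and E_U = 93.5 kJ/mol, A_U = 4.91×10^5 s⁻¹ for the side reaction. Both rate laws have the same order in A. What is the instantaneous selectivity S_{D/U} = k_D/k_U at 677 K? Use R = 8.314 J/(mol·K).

With equal orders, S_{D/U} = k_D/k_U = (A_D/A_U)·exp[(E_U−E_D)/(RT)].
(E_U−E_D)/(RT) = (93.5−110)×10³/(8.314×677) = -16500/5629 = -2.931.
k_D/k_U = (5.61×10^6/4.91×10^5)·exp(-2.931) = 11.43 × 0.05332 = 0.609.
Since E_D > E_U, raising the temperature improves selectivity toward D.

0.609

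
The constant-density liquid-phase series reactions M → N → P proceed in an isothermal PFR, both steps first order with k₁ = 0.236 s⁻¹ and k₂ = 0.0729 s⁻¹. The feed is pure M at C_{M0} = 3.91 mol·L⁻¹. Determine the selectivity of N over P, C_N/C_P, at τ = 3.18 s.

7.32

Solving the coupled first-order balances gives C_N(τ) = [k₁/(k₂−k₁)]·C_{M0}·(e^(−k₁τ) − e^(−k₂τ)).
e^(−k₁τ) = e^(−0.236×3.18) = e^(−0.7505) = 0.4721; e^(−k₂τ) = e^(−0.2318) = 0.7931.
C_N = 0.236×3.91/(0.0729−0.236) × (0.4721−0.7931) = (-5.658)×(-0.3209) = 1.816 mol·L⁻¹.
C_M = C_{M0}e^(−k₁τ) = 1.846 mol·L⁻¹, so C_P = C_{M0}−C_M−C_N = 0.2481 mol·L⁻¹; C_N/C_P = 7.32.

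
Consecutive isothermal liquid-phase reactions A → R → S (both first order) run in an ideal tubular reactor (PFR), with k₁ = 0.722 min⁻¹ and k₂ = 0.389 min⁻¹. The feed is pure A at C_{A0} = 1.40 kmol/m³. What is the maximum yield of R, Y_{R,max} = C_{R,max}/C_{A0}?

At the optimum, C_{R,max}/C_{A0} = (k₁/k₂)^[k₂/(k₂−k₁)].
= (0.722/0.389)^(0.389/(0.389−0.722)) = (1.856)^(-1.168) = 0.4856.

0.486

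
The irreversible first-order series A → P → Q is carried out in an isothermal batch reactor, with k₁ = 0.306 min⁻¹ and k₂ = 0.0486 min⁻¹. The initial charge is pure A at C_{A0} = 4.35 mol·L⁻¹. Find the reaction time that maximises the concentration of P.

The intermediate peaks when r₁ = r₂, i.e. k₁e^(−k₁t) = k₂e^(−k₂t), giving t_opt = ln(k₂/k₁)/(k₂−k₁).
= ln(0.0486/0.306)/(0.0486−0.306) = ln(0.1588)/-0.2574 = -1.840/-0.2574 = 7.15 min.

7.15 min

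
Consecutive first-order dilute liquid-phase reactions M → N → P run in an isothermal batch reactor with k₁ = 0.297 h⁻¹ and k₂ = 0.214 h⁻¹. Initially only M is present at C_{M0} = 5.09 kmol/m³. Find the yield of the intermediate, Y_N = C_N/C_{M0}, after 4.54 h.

For first-order series with pure M initially, C_N(t) = k₁C_{M0}/(k₂−k₁)·(e^(−k₁t) − e^(−k₂t)).
e^(−k₁t) = e^(−0.297×4.54) = e^(−1.348) = 0.2597; e^(−k₂t) = e^(−0.9716) = 0.3785.
C_N = 0.297×5.09/(0.214−0.297) × (0.2597−0.3785) = (-18.21)×(-0.1188) = 2.164 kmol/m³.
Y_N = C_N/C_{M0} = 2.164/5.09 = 0.425.

0.425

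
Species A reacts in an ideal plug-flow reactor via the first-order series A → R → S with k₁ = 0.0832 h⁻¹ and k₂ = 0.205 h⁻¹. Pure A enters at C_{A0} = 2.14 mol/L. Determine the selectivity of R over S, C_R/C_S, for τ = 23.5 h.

For first-order series with pure A initially, C_R(τ) = k₁C_{A0}/(k₂−k₁)·(e^(−k₁τ) − e^(−k₂τ)).
e^(−k₁τ) = e^(−0.0832×23.5) = e^(−1.955) = 0.1415; e^(−k₂τ) = e^(−4.817) = 0.008087.
C_R = 0.0832×2.14/(0.205−0.0832) × (0.1415−0.008087) = 1.462×0.1334 = 0.1951 mol/L.
C_A = C_{A0}e^(−k₁τ) = 0.3029 mol/L, so C_S = C_{A0}−C_A−C_R = 1.642 mol/L; C_R/C_S = 0.119.

0.119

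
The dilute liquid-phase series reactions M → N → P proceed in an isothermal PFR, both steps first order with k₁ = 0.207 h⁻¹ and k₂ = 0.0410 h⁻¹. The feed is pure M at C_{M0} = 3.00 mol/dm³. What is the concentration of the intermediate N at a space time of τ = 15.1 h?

1.85 mol/dm³

For first-order series with pure M initially, C_N(τ) = k₁C_{M0}/(k₂−k₁)·(e^(−k₁τ) − e^(−k₂τ)).
e^(−k₁τ) = e^(−0.207×15.1) = e^(−3.126) = 0.04391; e^(−k₂τ) = e^(−0.6191) = 0.5384.
C_N = 0.207×3.00/(0.0410−0.207) × (0.04391−0.5384) = (-3.741)×(-0.4945) = 1.850 mol/dm³.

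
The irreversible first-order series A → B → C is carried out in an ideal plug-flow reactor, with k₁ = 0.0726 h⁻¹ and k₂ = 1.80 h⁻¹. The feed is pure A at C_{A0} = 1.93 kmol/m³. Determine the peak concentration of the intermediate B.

At the optimum, C_{B,max}/C_{A0} = (k₁/k₂)^[k₂/(k₂−k₁)].
= (0.0726/1.80)^(1.80/(1.80−0.0726)) = (0.04033)^(1.042) = 0.03524.
C_{B,max} = 0.03524×1.93 = 0.0680 kmol/m³.

0.0680 kmol/m³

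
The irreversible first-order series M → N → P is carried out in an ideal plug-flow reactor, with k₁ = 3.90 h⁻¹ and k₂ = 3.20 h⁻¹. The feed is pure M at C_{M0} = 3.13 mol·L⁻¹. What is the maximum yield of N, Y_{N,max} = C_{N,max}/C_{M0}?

At the optimum, C_{N,max}/C_{M0} = (k₁/k₂)^[k₂/(k₂−k₁)].
= (3.90/3.20)^(3.20/(3.20−3.90)) = (1.219)^(-4.571) = 0.4048.

0.405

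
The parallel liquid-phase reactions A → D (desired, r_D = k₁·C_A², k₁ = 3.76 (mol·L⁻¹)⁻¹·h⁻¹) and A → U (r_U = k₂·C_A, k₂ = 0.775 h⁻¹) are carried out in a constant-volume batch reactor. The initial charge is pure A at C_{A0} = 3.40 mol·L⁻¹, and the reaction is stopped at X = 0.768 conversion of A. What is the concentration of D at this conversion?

C_A = C_{A0}(1−X) = 0.7888 mol·L⁻¹.
Along a PFR/batch, dC_U/dC_A = −r_U/(r_D+r_U) = −k₂/(k₂+k₁·C_A).
Integrating from C_{A0} to C_A: C_U = (0.775/3.76)·ln[(0.775+3.76·3.40)/(0.775+3.76·0.789)] = 0.2061·ln(13.56/3.741) = 0.2654 mol·L⁻¹.
Then C_D = (C_{A0}−C_A) − C_U = 2.611 − 0.2654 = 2.346 mol·L⁻¹.

2.35 mol·L⁻¹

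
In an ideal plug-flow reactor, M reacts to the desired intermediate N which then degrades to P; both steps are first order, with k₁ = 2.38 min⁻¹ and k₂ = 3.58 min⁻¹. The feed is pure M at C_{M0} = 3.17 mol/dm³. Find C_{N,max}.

For a first-order series the maximum intermediate yield is C_{N,max}/C_{M0} = (k₁/k₂)^[k₂/(k₂−k₁)].
= (2.38/3.58)^(3.58/(3.58−2.38)) = (0.6648)^(2.983) = 0.2958.
C_{N,max} = 0.2958×3.17 = 0.938 mol/dm³.

0.938 mol/dm³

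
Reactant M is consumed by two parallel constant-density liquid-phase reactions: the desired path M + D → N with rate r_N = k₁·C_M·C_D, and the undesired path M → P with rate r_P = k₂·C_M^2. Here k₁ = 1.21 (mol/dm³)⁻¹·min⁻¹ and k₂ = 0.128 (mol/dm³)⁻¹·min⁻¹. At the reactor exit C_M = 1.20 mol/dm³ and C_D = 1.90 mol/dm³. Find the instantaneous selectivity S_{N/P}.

15.0

S_{N/P} = r_N/r_P = (k₁·C_M·C_D)/(k₂·C_M^2) = (k₁/k₂)·C_M⁻¹·C_D.
= (1.21×1.200×1.900) / (0.128×1.200^2) = 2.759/0.1843 = 15.0.
The undesired path is higher order in M, so low C_M (CSTR or dilute feed) favours N.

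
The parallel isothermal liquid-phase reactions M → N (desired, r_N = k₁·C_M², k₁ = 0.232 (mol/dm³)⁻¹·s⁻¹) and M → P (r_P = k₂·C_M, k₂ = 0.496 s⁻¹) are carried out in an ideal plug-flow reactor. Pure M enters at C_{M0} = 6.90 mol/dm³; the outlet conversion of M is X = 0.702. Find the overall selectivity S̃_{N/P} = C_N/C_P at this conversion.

1.95

C_M = C_{M0}(1−X) = 2.056 mol/dm³.
Along a PFR/batch, dC_P/dC_M = −r_P/(r_N+r_P) = −k₂/(k₂+k₁·C_M).
Integrating from C_{M0} to C_M: C_P = (0.496/0.232)·ln[(0.496+0.232·6.90)/(0.496+0.232·2.06)] = 2.138·ln(2.097/0.9730) = 1.641 mol/dm³.
Then C_N = (C_{M0}−C_M) − C_P = 4.844 − 1.641 = 3.202 mol/dm³.
S̃_{N/P} = C_N/C_P = 3.202/1.641 = 1.95.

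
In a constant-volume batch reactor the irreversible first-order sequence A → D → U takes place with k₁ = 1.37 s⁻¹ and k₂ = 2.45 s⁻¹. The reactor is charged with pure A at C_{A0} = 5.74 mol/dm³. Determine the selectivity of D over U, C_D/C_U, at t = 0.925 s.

For first-order series with pure A initially, C_D(t) = k₁C_{A0}/(k₂−k₁)·(e^(−k₁t) − e^(−k₂t)).
e^(−k₁t) = e^(−1.37×0.925) = e^(−1.267) = 0.2816; e^(−k₂t) = e^(−2.266) = 0.1037.
C_D = 1.37×5.74/(2.45−1.37) × (0.2816−0.1037) = 7.281×0.1779 = 1.295 mol/dm³.
C_A = C_{A0}e^(−k₁t) = 1.616 mol/dm³, so C_U = C_{A0}−C_A−C_D = 2.828 mol/dm³; C_D/C_U = 0.458.

0.458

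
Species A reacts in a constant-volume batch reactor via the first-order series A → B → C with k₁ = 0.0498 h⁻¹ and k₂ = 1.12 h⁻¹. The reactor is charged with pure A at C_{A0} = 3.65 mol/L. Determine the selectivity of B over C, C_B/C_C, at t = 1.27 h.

1.13

Solving the coupled first-order balances gives C_B(t) = [k₁/(k₂−k₁)]·C_{A0}·(e^(−k₁t) − e^(−k₂t)).
e^(−k₁t) = e^(−0.0498×1.27) = e^(−0.06325) = 0.9387; e^(−k₂t) = e^(−1.422) = 0.2411.
C_B = 0.0498×3.65/(1.12−0.0498) × (0.9387−0.2411) = 0.1698×0.6976 = 0.1185 mol/L.
C_A = C_{A0}e^(−k₁t) = 3.426 mol/L, so C_C = C_{A0}−C_A−C_B = 0.1052 mol/L; C_B/C_C = 1.13.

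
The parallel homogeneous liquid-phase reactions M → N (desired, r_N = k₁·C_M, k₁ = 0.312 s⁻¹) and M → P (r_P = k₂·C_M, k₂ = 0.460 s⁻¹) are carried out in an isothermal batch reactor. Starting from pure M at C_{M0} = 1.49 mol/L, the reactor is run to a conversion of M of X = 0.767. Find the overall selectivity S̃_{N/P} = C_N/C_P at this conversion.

C_M = C_{M0}(1−X) = 0.3472 mol/L.
Both paths are first order in M, so the instantaneous fraction to N is constant: dC_N/d(−C_M) = k₁/(k₁+k₂) = 0.4041.
C_N = 0.4041·(C_{M0}−C_M) = 0.4041×1.143 = 0.462 mol/L.
C_P = (C_{M0}−C_M)−C_N = 0.6810 mol/L; S̃_{N/P} = 0.4619/0.6810 = 0.678.

0.678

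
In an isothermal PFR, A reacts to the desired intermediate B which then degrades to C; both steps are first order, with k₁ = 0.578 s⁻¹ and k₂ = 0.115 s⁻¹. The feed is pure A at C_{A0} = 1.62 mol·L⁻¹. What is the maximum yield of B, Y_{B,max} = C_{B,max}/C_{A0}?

For a first-order series the maximum intermediate yield is C_{B,max}/C_{A0} = (k₁/k₂)^[k₂/(k₂−k₁)].
= (0.578/0.115)^(0.115/(0.115−0.578)) = (5.026)^(-0.2484) = 0.6696.

0.670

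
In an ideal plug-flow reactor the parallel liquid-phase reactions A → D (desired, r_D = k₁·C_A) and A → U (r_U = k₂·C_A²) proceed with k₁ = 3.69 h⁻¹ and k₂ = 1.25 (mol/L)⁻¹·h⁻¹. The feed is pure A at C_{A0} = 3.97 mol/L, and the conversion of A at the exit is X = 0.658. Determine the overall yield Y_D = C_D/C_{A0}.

0.352

C_A = C_{A0}(1−X) = 1.358 mol/L.
Along a PFR/batch, dC_D/dC_A = −r_D/(r_D+r_U) = −k₁/(k₁+k₂·C_A).
Integrating from C_{A0} to C_A: C_D = (3.69/1.25)·ln[(3.69+1.25·3.97)/(3.69+1.25·1.36)] = 2.952·ln(8.652/5.387) = 1.399 mol/L.
Y_D = C_D/C_{A0} = 1.399/3.97 = 0.352.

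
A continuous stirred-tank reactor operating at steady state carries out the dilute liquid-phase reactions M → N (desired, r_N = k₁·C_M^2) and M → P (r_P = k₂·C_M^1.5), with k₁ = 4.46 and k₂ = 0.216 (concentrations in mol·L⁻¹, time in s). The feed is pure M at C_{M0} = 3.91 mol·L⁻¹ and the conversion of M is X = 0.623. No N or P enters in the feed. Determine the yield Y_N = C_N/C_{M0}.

Exit C_M = C_{M0}(1−X) = 3.91×0.377 = 1.474 mol·L⁻¹.
Rates in a CSTR are evaluated at the outlet concentration: r_N = 4.46×1.474^2 = 9.691, r_P = 0.216×1.474^1.5 = 0.3866.
Fraction of consumed M going to N: r_N/(r_N+r_P) = 0.9616.
C_N = 0.9616·C_{M0}·X = 0.9616×3.91×0.623 = 2.34 mol·L⁻¹; Y_N = C_N/C_{M0} = 0.599.

0.599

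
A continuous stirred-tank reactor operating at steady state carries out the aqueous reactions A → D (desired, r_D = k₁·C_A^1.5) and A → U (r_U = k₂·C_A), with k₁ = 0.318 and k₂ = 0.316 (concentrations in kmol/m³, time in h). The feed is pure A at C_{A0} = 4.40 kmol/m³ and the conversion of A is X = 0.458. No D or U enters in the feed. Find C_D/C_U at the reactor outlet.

1.55

Exit C_A = C_{A0}(1−X) = 4.40×0.542 = 2.385 kmol/m³.
Rates in a CSTR are evaluated at the outlet concentration: r_D = 0.318×2.385^1.5 = 1.171, r_U = 0.316×2.385 = 0.7536.
Overall selectivity = C_D/C_U = r_Dτ/(r_Uτ) = r_D/r_U = 1.55.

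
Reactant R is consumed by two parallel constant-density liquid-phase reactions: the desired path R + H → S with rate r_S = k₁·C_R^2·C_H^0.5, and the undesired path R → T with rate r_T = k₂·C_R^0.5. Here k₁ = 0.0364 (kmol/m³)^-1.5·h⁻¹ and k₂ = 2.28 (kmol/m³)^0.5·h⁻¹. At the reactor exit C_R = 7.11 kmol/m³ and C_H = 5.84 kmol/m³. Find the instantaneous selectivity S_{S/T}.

S_{S/T} = r_S/r_T = (k₁·C_R^2·C_H^0.5)/(k₂·C_R^0.5) = (k₁/k₂)·C_R^1.5·C_H^0.5.
= (0.0364×7.110^2×5.840^0.5) / (2.28×7.110^0.5) = 4.447/6.080 = 0.731.
Since the desired path is higher order in R, keeping C_R high (PFR or concentrated feed) favours S.

0.731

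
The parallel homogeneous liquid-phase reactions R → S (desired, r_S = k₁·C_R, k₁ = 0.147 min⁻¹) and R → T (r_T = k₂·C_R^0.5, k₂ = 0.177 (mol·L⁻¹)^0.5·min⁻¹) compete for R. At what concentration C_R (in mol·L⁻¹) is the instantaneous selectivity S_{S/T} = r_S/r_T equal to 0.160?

0.0371 mol·L⁻¹

S_{S/T} = (k₁/k₂)·C_R^0.5 ⇒ C_R = (S·k₂/k₁)^(2).
= (0.160×0.177/0.147)^(2) = (0.1927)^(2) = 0.0371 mol·L⁻¹.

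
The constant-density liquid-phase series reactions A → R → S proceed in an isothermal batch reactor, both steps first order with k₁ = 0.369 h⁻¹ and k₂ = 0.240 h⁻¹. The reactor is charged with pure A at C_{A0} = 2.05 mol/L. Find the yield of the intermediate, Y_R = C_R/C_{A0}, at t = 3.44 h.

The intermediate concentration in a first-order A→B→C sequence is C_R = k₁C_{A0}(e^(−k₁t) − e^(−k₂t))/(k₂−k₁).
e^(−k₁t) = e^(−0.369×3.44) = e^(−1.269) = 0.2810; e^(−k₂t) = e^(−0.8256) = 0.4380.
C_R = 0.369×2.05/(0.240−0.369) × (0.2810−0.4380) = (-5.864)×(-0.1570) = 0.9204 mol/L.
Y_R = C_R/C_{A0} = 0.9204/2.05 = 0.449.

0.449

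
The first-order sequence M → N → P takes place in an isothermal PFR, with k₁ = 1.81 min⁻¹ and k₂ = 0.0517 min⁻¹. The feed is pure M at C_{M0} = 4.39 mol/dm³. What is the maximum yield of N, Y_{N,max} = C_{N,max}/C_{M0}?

0.901

Evaluating C_N at τ_opt = ln(k₂/k₁)/(k₂−k₁) gives C_{N,max}/C_{M0} = (k₁/k₂)^[k₂/(k₂−k₁)].
= (1.81/0.0517)^(0.0517/(0.0517−1.81)) = (35.01)^(-0.02940) = 0.9007.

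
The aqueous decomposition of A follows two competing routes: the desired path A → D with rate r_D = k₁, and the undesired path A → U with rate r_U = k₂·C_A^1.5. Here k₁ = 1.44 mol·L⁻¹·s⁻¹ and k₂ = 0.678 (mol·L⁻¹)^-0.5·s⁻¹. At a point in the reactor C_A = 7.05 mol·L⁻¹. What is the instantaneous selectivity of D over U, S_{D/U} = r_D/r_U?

0.113

S_{D/U} = r_D/r_U = (k₁)/(k₂·C_A^1.5) = (k₁/k₂)·C_A^-1.5.
= (1.44) / (0.678×7.050^1.5) = 1.440/12.69 = 0.113.
The undesired path is higher order in A, so low C_A (CSTR or dilute feed) favours D.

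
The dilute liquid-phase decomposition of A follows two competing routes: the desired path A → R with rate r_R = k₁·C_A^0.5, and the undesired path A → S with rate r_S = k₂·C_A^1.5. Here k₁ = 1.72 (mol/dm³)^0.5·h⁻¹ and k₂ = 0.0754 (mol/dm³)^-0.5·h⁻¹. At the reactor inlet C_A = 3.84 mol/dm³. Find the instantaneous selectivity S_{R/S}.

S_{R/S} = r_R/r_S = (k₁·C_A^0.5)/(k₂·C_A^1.5) = (k₁/k₂)·C_A⁻¹.
= (1.72×3.840^0.5) / (0.0754×3.840^1.5) = 3.370/0.5674 = 5.94.
The undesired path is higher order in A, so low C_A (CSTR or dilute feed) favours R.

5.94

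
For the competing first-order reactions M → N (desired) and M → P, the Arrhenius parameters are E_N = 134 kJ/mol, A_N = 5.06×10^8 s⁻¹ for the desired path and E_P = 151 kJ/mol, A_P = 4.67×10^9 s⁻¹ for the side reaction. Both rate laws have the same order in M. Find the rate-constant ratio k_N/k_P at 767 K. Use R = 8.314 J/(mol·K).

Since both paths have the same order in M, the concentration cancels and S_{N/P} = k_N/k_P = (A_N/A_P)·exp[(E_P−E_N)/(RT)].
(E_P−E_N)/(RT) = (151−134)×10³/(8.314×767) = 17000/6377 = 2.666.
k_N/k_P = (5.06×10^8/4.67×10^9)·exp(2.666) = 0.1084 × 14.38 = 1.56.

1.56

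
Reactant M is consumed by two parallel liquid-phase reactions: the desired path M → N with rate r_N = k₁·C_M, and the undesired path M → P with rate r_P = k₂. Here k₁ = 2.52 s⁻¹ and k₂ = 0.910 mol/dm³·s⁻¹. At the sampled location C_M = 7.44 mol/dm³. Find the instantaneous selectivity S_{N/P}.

20.6

S_{N/P} = r_N/r_P = (k₁·C_M)/(k₂) = (k₁/k₂)·C_M.
= (2.52×7.440) / (0.910) = 18.75/0.9100 = 20.6.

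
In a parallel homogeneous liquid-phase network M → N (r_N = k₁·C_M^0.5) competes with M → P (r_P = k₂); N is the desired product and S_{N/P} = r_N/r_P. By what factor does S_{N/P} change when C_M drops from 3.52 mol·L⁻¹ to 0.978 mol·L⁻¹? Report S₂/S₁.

S_{N/P} = (k₁/k₂)·C_M^0.5, so S₂/S₁ = (C_{M,2}/C_{M,1})^0.5.
= (0.978/3.52)^0.5 = (0.2778)^0.5 = 0.527.
Selectivity toward N falls as C_M falls — high-concentration operation is favoured.

0.527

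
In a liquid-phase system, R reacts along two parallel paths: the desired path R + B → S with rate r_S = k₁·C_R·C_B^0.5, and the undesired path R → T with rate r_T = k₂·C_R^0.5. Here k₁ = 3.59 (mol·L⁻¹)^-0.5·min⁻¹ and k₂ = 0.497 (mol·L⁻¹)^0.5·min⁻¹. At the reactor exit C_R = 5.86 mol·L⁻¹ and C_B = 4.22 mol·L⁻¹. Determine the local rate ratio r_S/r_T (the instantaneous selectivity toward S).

35.9

S_{S/T} = r_S/r_T = (k₁·C_R·C_B^0.5)/(k₂·C_R^0.5) = (k₁/k₂)·C_R^0.5·C_B^0.5.
= (3.59×5.860×4.220^0.5) / (0.497×5.860^0.5) = 43.22/1.203 = 35.9.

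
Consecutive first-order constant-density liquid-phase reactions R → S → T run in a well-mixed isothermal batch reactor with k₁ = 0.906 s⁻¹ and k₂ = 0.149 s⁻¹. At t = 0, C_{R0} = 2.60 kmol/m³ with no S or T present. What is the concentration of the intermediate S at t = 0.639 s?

The intermediate concentration in a first-order A→B→C sequence is C_S = k₁C_{R0}(e^(−k₁t) − e^(−k₂t))/(k₂−k₁).
e^(−k₁t) = e^(−0.906×0.639) = e^(−0.5789) = 0.5605; e^(−k₂t) = e^(−0.09521) = 0.9092.
C_S = 0.906×2.60/(0.149−0.906) × (0.5605−0.9092) = (-3.112)×(-0.3487) = 1.085 kmol/m³.

1.09 kmol/m³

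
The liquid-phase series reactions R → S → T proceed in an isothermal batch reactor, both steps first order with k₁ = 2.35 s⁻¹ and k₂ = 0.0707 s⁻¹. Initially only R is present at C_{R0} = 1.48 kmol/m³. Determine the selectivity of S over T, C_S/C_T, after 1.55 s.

11.7

The intermediate concentration in a first-order A→B→C sequence is C_S = k₁C_{R0}(e^(−k₁t) − e^(−k₂t))/(k₂−k₁).
e^(−k₁t) = e^(−2.35×1.55) = e^(−3.643) = 0.02619; e^(−k₂t) = e^(−0.1096) = 0.8962.
C_S = 2.35×1.48/(0.0707−2.35) × (0.02619−0.8962) = (-1.526)×(-0.8700) = 1.328 kmol/m³.
C_R = C_{R0}e^(−k₁t) = 0.03876 kmol/m³, so C_T = C_{R0}−C_R−C_S = 0.1137 kmol/m³; C_S/C_T = 11.7.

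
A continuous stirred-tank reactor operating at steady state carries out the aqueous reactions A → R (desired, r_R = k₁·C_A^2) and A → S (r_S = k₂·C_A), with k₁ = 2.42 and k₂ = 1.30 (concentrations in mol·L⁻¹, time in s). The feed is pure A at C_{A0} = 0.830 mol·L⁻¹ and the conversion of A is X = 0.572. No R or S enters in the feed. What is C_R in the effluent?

0.189 mol·L⁻¹

Exit C_A = C_{A0}(1−X) = 0.830×0.428 = 0.3552 mol·L⁻¹.
A CSTR operates uniformly at the exit composition, giving r_R = 0.3054 and r_S = 0.4618 (each k·C_A^n at C_A = 0.3552).
Fraction of consumed A going to R: r_R/(r_R+r_S) = 0.3981.
C_R = 0.3981·C_{A0}·X = 0.3981×0.830×0.572 = 0.189 mol·L⁻¹.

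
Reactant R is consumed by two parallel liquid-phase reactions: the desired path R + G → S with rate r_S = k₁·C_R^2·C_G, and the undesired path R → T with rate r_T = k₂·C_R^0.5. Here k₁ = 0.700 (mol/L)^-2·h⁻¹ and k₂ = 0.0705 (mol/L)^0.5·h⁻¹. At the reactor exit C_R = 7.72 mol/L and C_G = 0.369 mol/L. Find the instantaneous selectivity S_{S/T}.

S_{S/T} = r_S/r_T = (k₁·C_R^2·C_G)/(k₂·C_R^0.5) = (k₁/k₂)·C_R^1.5·C_G.
= (0.700×7.720^2×0.3690) / (0.0705×7.720^0.5) = 15.39/0.1959 = 78.6.

78.6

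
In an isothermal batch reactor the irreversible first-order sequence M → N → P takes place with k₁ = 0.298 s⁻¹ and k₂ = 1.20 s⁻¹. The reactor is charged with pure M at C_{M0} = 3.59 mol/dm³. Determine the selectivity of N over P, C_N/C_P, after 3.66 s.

0.192

Solving the coupled first-order balances gives C_N(t) = [k₁/(k₂−k₁)]·C_{M0}·(e^(−k₁t) − e^(−k₂t)).
e^(−k₁t) = e^(−0.298×3.66) = e^(−1.091) = 0.3360; e^(−k₂t) = e^(−4.392) = 0.01238.
C_N = 0.298×3.59/(1.20−0.298) × (0.3360−0.01238) = 1.186×0.3236 = 0.3838 mol/dm³.
C_M = C_{M0}e^(−k₁t) = 1.206 mol/dm³, so C_P = C_{M0}−C_M−C_N = 2.000 mol/dm³; C_N/C_P = 0.192.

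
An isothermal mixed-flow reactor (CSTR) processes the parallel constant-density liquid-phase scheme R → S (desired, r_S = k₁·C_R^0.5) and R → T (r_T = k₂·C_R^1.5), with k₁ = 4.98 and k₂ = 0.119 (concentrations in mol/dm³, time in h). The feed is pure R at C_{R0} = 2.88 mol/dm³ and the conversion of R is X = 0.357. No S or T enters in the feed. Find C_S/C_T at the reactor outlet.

Exit C_R = C_{R0}(1−X) = 2.88×0.643 = 1.852 mol/dm³.
Rates in a CSTR are evaluated at the outlet concentration: r_S = 4.98×1.852^0.5 = 6.777, r_T = 0.119×1.852^1.5 = 0.2999.
Overall selectivity = C_S/C_T = r_Sτ/(r_Tτ) = r_S/r_T = 22.6.

22.6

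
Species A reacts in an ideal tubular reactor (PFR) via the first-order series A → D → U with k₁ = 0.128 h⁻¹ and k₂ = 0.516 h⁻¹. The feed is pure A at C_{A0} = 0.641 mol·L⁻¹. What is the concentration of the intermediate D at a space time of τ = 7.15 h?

0.0794 mol·L⁻¹

Solving the coupled first-order balances gives C_D(τ) = [k₁/(k₂−k₁)]·C_{A0}·(e^(−k₁τ) − e^(−k₂τ)).
e^(−k₁τ) = e^(−0.128×7.15) = e^(−0.9152) = 0.4004; e^(−k₂τ) = e^(−3.689) = 0.02499.
C_D = 0.128×0.641/(0.516−0.128) × (0.4004−0.02499) = 0.2115×0.3754 = 0.07939 mol·L⁻¹.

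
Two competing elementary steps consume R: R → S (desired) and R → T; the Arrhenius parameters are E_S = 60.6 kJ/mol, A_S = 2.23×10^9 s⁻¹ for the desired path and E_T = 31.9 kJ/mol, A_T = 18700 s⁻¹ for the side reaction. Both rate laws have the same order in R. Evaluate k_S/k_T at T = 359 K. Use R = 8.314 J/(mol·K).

With equal orders, S_{S/T} = k_S/k_T = (A_S/A_T)·exp[(E_T−E_S)/(RT)].
(E_T−E_S)/(RT) = (31.9−60.6)×10³/(8.314×359) = -28700/2985 = -9.616.
k_S/k_T = (2.23×10^9/18700)·exp(-9.616) = 1.193×10^5 × 6.668×10^-5 = 7.95.
Since E_S > E_T, raising the temperature improves selectivity toward S.

7.95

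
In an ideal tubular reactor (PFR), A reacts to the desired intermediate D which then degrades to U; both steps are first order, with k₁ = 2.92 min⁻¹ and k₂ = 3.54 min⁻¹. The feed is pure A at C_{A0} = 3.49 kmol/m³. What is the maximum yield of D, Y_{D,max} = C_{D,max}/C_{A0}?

At the optimum, C_{D,max}/C_{A0} = (k₁/k₂)^[k₂/(k₂−k₁)].
= (2.92/3.54)^(3.54/(3.54−2.92)) = (0.8249)^(5.710) = 0.3331.

0.333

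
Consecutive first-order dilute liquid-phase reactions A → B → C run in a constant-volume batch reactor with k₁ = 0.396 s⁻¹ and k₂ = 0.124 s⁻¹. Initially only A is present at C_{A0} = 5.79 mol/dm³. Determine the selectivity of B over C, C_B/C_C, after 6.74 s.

1.32

The intermediate concentration in a first-order A→B→C sequence is C_B = k₁C_{A0}(e^(−k₁t) − e^(−k₂t))/(k₂−k₁).
e^(−k₁t) = e^(−0.396×6.74) = e^(−2.669) = 0.06932; e^(−k₂t) = e^(−0.8358) = 0.4335.
C_B = 0.396×5.79/(0.124−0.396) × (0.06932−0.4335) = (-8.430)×(-0.3642) = 3.070 mol/dm³.
C_A = C_{A0}e^(−k₁t) = 0.4014 mol/dm³, so C_C = C_{A0}−C_A−C_B = 2.318 mol/dm³; C_B/C_C = 1.32.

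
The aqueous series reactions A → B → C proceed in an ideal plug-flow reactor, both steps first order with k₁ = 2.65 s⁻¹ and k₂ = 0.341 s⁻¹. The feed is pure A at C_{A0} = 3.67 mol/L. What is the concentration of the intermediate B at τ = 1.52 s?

2.43 mol/L

Solving the coupled first-order balances gives C_B(τ) = [k₁/(k₂−k₁)]·C_{A0}·(e^(−k₁τ) − e^(−k₂τ)).
e^(−k₁τ) = e^(−2.65×1.52) = e^(−4.028) = 0.01781; e^(−k₂τ) = e^(−0.5183) = 0.5955.
C_B = 2.65×3.67/(0.341−2.65) × (0.01781−0.5955) = (-4.212)×(-0.5777) = 2.433 mol/L.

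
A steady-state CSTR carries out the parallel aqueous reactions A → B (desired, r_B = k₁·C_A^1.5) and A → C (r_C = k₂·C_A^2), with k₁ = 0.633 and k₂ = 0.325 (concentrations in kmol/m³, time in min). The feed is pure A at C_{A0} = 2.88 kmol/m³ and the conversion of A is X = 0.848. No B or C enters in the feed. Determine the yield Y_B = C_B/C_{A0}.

Exit C_A = C_{A0}(1−X) = 2.88×0.152 = 0.4378 kmol/m³.
In a CSTR the entire volume is at exit conditions, so r_B = 0.633×0.4378^1.5 = 0.1833 and r_C = 0.325×0.4378^2 = 0.06228.
Fraction of consumed A going to B: r_B/(r_B+r_C) = 0.7464.
C_B = 0.7464·C_{A0}·X = 0.7464×2.88×0.848 = 1.82 kmol/m³; Y_B = C_B/C_{A0} = 0.633.

0.633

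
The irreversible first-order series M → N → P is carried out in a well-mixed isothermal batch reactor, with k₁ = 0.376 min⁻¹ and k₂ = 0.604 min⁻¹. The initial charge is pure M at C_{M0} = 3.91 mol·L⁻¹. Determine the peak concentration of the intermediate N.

At the optimum, C_{N,max}/C_{M0} = (k₁/k₂)^[k₂/(k₂−k₁)].
= (0.376/0.604)^(0.604/(0.604−0.376)) = (0.6225)^(2.649) = 0.2849.
C_{N,max} = 0.2849×3.91 = 1.11 mol·L⁻¹.

1.11 mol·L⁻¹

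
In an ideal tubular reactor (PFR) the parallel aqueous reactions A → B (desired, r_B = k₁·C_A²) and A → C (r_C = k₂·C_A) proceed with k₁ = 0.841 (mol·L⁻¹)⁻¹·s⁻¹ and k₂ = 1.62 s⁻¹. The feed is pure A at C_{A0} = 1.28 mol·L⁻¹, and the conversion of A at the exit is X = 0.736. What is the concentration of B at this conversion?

0.272 mol·L⁻¹

C_A = C_{A0}(1−X) = 0.3379 mol·L⁻¹.
Along a PFR/batch, dC_C/dC_A = −r_C/(r_B+r_C) = −k₂/(k₂+k₁·C_A).
Integrating from C_{A0} to C_A: C_C = (1.62/0.841)·ln[(1.62+0.841·1.28)/(1.62+0.841·0.338)] = 1.926·ln(2.696/1.904) = 0.6701 mol·L⁻¹.
Then C_B = (C_{A0}−C_A) − C_C = 0.9421 − 0.6701 = 0.2719 mol·L⁻¹.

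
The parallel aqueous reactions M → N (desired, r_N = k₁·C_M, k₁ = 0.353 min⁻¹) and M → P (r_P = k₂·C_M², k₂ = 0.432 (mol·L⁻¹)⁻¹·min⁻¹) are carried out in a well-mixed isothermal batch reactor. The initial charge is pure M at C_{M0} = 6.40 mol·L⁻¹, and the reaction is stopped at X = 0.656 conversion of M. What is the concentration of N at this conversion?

0.712 mol·L⁻¹

C_M = C_{M0}(1−X) = 2.202 mol·L⁻¹.
Along a PFR/batch, dC_N/dC_M = −r_N/(r_N+r_P) = −k₁/(k₁+k₂·C_M).
Integrating from C_{M0} to C_M: C_N = (0.353/0.432)·ln[(0.353+0.432·6.40)/(0.353+0.432·2.20)] = 0.8171·ln(3.118/1.304) = 0.7122 mol·L⁻¹.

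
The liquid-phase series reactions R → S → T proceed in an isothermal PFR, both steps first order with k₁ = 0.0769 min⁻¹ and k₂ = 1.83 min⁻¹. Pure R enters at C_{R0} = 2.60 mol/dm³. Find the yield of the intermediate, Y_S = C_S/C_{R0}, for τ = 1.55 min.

Solving the coupled first-order balances gives C_S(τ) = [k₁/(k₂−k₁)]·C_{R0}·(e^(−k₁τ) − e^(−k₂τ)).
e^(−k₁τ) = e^(−0.0769×1.55) = e^(−0.1192) = 0.8876; e^(−k₂τ) = e^(−2.837) = 0.05863.
C_S = 0.0769×2.60/(1.83−0.0769) × (0.8876−0.05863) = 0.1140×0.8290 = 0.09455 mol/dm³.
Y_S = C_S/C_{R0} = 0.09455/2.60 = 0.0364.

0.0364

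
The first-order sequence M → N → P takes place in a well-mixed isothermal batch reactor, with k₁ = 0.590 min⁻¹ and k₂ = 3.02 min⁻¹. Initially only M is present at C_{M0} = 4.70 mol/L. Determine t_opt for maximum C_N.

0.672 min

For first-order series the maximum of C_N occurs at t_opt = ln(k₂/k₁)/(k₂−k₁).
= ln(3.02/0.590)/(3.02−0.590) = ln(5.119)/2.430 = 1.633/2.430 = 0.672 min.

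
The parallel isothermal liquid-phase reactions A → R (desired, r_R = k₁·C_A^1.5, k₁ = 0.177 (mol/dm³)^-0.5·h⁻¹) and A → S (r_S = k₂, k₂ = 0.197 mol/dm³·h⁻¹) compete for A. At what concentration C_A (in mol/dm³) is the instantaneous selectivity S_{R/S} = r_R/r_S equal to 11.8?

S_{R/S} = (k₁/k₂)·C_A^1.5 ⇒ C_A = (S·k₂/k₁)^(1/1.5).
= (11.8×0.197/0.177)^(0.6667) = (13.13)^(0.6667) = 5.57 mol/dm³.

5.57 mol/dm³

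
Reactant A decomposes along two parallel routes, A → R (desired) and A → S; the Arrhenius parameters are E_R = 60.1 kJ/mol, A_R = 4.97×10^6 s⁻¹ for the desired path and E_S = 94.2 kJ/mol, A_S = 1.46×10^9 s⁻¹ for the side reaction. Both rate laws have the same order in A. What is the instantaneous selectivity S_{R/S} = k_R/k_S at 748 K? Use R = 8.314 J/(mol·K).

0.819

k_R/k_S = (A_R/A_S)·exp[−(E_R−E_S)/(RT)] = (A_R/A_S)·exp[(E_S−E_R)/(RT)].
(E_S−E_R)/(RT) = (94.2−60.1)×10³/(8.314×748) = 34100/6219 = 5.483.
k_R/k_S = (4.97×10^6/1.46×10^9)·exp(5.483) = 0.003404 × 240.6 = 0.819.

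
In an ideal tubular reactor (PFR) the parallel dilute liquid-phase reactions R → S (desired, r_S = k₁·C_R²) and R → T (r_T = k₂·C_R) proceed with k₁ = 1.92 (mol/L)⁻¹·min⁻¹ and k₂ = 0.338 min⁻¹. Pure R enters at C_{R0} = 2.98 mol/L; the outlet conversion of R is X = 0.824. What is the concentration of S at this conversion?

2.19 mol/L

C_R = C_{R0}(1−X) = 0.5245 mol/L.
Along a PFR/batch, dC_T/dC_R = −r_T/(r_S+r_T) = −k₂/(k₂+k₁·C_R).
Integrating from C_{R0} to C_R: C_T = (0.338/1.92)·ln[(0.338+1.92·2.98)/(0.338+1.92·0.524)] = 0.1760·ln(6.060/1.345) = 0.2650 mol/L.
Then C_S = (C_{R0}−C_R) − C_T = 2.456 − 0.2650 = 2.191 mol/L.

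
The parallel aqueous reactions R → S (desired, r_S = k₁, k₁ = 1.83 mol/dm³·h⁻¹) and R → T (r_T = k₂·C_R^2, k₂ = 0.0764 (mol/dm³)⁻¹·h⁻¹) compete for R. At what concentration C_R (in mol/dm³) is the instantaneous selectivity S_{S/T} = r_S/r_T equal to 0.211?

S_{S/T} = (k₁/k₂)·C_R^-2 ⇒ C_R = (S·k₂/k₁)^(-0.5).
= (0.211×0.0764/1.83)^(-0.5) = (0.008809)^(-0.5) = 10.7 mol/dm³.

10.7 mol/dm³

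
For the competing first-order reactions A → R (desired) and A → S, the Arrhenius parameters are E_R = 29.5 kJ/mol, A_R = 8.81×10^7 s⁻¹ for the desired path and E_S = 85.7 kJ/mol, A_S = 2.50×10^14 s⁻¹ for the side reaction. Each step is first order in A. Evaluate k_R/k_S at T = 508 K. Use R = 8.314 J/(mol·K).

0.212

With equal orders, S_{R/S} = k_R/k_S = (A_R/A_S)·exp[(E_S−E_R)/(RT)].
(E_S−E_R)/(RT) = (85.7−29.5)×10³/(8.314×508) = 56200/4224 = 13.31.
k_R/k_S = (8.81×10^7/2.50×10^14)·exp(13.31) = 3.524×10^-7 × 6.011×10^5 = 0.212.
Since E_R < E_S, lowering the temperature improves selectivity toward R.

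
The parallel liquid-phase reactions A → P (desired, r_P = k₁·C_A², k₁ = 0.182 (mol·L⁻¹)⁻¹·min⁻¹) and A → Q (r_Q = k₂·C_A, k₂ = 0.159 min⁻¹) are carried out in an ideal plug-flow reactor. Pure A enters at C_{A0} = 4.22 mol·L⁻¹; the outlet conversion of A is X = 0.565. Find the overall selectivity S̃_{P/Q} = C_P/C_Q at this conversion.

C_A = C_{A0}(1−X) = 1.836 mol·L⁻¹.
Along a PFR/batch, dC_Q/dC_A = −r_Q/(r_P+r_Q) = −k₂/(k₂+k₁·C_A).
Integrating from C_{A0} to C_A: C_Q = (0.159/0.182)·ln[(0.159+0.182·4.22)/(0.159+0.182·1.84)] = 0.8736·ln(0.9270/0.4931) = 0.5515 mol·L⁻¹.
Then C_P = (C_{A0}−C_A) − C_Q = 2.384 − 0.5515 = 1.833 mol·L⁻¹.
S̃_{P/Q} = C_P/C_Q = 1.833/0.5515 = 3.32.

3.32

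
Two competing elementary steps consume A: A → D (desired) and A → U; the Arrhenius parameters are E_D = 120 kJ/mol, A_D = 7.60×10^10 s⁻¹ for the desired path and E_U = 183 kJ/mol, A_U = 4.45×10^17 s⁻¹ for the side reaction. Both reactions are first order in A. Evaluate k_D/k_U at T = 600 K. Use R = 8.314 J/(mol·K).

k_D/k_U = (A_D/A_U)·exp[−(E_D−E_U)/(RT)] = (A_D/A_U)·exp[(E_U−E_D)/(RT)].
(E_U−E_D)/(RT) = (183−120)×10³/(8.314×600) = 63000/4988 = 12.63.
k_D/k_U = (7.60×10^10/4.45×10^17)·exp(12.63) = 1.708×10^-7 × 3.054×10^5 = 0.0522.

0.0522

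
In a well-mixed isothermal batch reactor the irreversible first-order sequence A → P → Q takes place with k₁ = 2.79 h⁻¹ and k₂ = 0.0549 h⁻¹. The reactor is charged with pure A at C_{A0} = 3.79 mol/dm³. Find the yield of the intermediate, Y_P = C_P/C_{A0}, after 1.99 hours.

Solving the coupled first-order balances gives C_P(t) = [k₁/(k₂−k₁)]·C_{A0}·(e^(−k₁t) − e^(−k₂t)).
e^(−k₁t) = e^(−2.79×1.99) = e^(−5.552) = 0.003879; e^(−k₂t) = e^(−0.1093) = 0.8965.
C_P = 2.79×3.79/(0.0549−2.79) × (0.003879−0.8965) = (-3.866)×(-0.8926) = 3.451 mol/dm³.
Y_P = C_P/C_{A0} = 3.451/3.79 = 0.911.

0.911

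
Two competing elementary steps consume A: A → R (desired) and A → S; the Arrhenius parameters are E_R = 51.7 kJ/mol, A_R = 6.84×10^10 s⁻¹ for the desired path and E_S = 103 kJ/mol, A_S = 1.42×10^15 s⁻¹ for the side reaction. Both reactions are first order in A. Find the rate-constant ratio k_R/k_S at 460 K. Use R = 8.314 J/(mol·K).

32.2

With equal orders, S_{R/S} = k_R/k_S = (A_R/A_S)·exp[(E_S−E_R)/(RT)].
(E_S−E_R)/(RT) = (103−51.7)×10³/(8.314×460) = 51300/3824 = 13.41.
k_R/k_S = (6.84×10^10/1.42×10^15)·exp(13.41) = 4.817×10^-5 × 6.691×10^5 = 32.2.
Since E_R < E_S, lowering the temperature improves selectivity toward R.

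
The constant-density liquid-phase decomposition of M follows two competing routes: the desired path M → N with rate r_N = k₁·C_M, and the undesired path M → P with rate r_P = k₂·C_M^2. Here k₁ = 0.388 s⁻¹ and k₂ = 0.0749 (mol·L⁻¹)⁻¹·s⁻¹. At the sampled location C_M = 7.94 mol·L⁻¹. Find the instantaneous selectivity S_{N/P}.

0.652

S_{N/P} = r_N/r_P = (k₁·C_M)/(k₂·C_M^2) = (k₁/k₂)·C_M⁻¹.
= (0.388×7.940) / (0.0749×7.940^2) = 3.081/4.722 = 0.652.
The undesired path is higher order in M, so low C_M (CSTR or dilute feed) favours N.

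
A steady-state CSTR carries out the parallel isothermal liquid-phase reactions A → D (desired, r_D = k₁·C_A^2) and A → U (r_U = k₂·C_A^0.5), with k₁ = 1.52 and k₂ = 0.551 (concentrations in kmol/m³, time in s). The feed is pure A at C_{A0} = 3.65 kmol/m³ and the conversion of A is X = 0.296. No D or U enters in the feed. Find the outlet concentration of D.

Exit C_A = C_{A0}(1−X) = 3.65×0.704 = 2.570 kmol/m³.
In a CSTR the entire volume is at exit conditions, so r_D = 1.52×2.570^2 = 10.04 and r_U = 0.551×2.570^0.5 = 0.8833.
Fraction of consumed A going to D: r_D/(r_D+r_U) = 0.9191.
C_D = 0.9191·C_{A0}·X = 0.9191×3.65×0.296 = 0.993 kmol/m³.

0.993 kmol/m³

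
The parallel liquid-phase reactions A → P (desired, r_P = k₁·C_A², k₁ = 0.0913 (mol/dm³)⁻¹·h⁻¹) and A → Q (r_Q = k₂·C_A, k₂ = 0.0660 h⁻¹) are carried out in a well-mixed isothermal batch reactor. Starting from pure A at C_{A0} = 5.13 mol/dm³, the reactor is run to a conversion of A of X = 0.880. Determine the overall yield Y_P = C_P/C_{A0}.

C_A = C_{A0}(1−X) = 0.6156 mol/dm³.
Along a PFR/batch, dC_Q/dC_A = −r_Q/(r_P+r_Q) = −k₂/(k₂+k₁·C_A).
Integrating from C_{A0} to C_A: C_Q = (0.0660/0.0913)·ln[(0.0660+0.0913·5.13)/(0.0660+0.0913·0.616)] = 0.7229·ln(0.5344/0.1222) = 1.067 mol/dm³.
Then C_P = (C_{A0}−C_A) − C_Q = 4.514 − 1.067 = 3.448 mol/dm³.
Y_P = C_P/C_{A0} = 3.448/5.13 = 0.672.

0.672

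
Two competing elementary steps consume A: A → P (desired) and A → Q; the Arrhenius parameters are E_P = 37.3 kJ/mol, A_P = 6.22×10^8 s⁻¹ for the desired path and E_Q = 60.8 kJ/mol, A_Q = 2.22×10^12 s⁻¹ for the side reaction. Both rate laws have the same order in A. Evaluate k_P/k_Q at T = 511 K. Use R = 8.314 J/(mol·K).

0.0707

k_P/k_Q = (A_P/A_Q)·exp[−(E_P−E_Q)/(RT)] = (A_P/A_Q)·exp[(E_Q−E_P)/(RT)].
(E_Q−E_P)/(RT) = (60.8−37.3)×10³/(8.314×511) = 23500/4248 = 5.531.
k_P/k_Q = (6.22×10^8/2.22×10^12)·exp(5.531) = 2.802×10^-4 × 252.5 = 0.0707.
Since E_P < E_Q, lowering the temperature improves selectivity toward P.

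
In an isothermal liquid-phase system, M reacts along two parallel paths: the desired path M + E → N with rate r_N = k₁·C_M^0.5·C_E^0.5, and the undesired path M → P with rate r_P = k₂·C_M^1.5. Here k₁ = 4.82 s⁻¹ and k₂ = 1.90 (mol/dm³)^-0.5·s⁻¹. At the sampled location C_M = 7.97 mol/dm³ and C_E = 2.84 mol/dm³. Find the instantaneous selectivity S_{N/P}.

S_{N/P} = r_N/r_P = (k₁·C_M^0.5·C_E^0.5)/(k₂·C_M^1.5) = (k₁/k₂)·C_M⁻¹·C_E^0.5.
= (4.82×7.970^0.5×2.840^0.5) / (1.90×7.970^1.5) = 22.93/42.75 = 0.536.
The undesired path is higher order in M, so low C_M (CSTR or dilute feed) favours N.

0.536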